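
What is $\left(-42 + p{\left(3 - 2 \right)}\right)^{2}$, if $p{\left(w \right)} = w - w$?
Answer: $1764$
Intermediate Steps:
$p{\left(w \right)} = 0$
$\left(-42 + p{\left(3 - 2 \right)}\right)^{2} = \left(-42 + 0\right)^{2} = \left(-42\right)^{2} = 1764$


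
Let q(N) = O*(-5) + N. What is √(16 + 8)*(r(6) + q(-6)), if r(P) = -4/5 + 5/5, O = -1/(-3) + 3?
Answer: -674*√6/15 ≈ -110.06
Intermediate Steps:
O = 10/3 (O = -1*(-⅓) + 3 = ⅓ + 3 = 10/3 ≈ 3.3333)
q(N) = -50/3 + N (q(N) = (10/3)*(-5) + N = -50/3 + N)
r(P) = ⅕ (r(P) = -4*⅕ + 5*(⅕) = -⅘ + 1 = ⅕)
√(16 + 8)*(r(6) + q(-6)) = √(16 + 8)*(⅕ + (-50/3 - 6)) = √24*(⅕ - 68/3) = (2*√6)*(-337/15) = -674*√6/15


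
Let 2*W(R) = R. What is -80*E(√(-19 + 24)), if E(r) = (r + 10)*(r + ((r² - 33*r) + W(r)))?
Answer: 8600 + 24800*√5 ≈ 64055.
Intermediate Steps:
W(R) = R/2
E(r) = (10 + r)*(r² - 63*r/2) (E(r) = (r + 10)*(r + ((r² - 33*r) + r/2)) = (10 + r)*(r + (r² - 65*r/2)) = (10 + r)*(r² - 63*r/2))
-80*E(√(-19 + 24)) = -40*√(-19 + 24)*(-630 - 43*√(-19 + 24) + 2*(√(-19 + 24))²) = -40*√5*(-630 - 43*√5 + 2*(√5)²) = -40*√5*(-630 - 43*√5 + 2*5) = -40*√5*(-630 - 43*√5 + 10) = -40*√5*(-620 - 43*√5)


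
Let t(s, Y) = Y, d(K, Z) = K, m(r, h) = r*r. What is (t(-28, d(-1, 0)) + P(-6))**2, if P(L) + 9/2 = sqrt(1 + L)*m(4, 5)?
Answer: (11 - 32*I*sqrt(5))**2/4 ≈ -1249.8 - 393.55*I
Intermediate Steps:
m(r, h) = r**2
P(L) = -9/2 + 16*sqrt(1 + L) (P(L) = -9/2 + sqrt(1 + L)*4**2 = -9/2 + sqrt(1 + L)*16 = -9/2 + 16*sqrt(1 + L))
(t(-28, d(-1, 0)) + P(-6))**2 = (-1 + (-9/2 + 16*sqrt(1 - 6)))**2 = (-1 + (-9/2 + 16*sqrt(-5)))**2 = (-1 + (-9/2 + 16*(I*sqrt(5))))**2 = (-1 + (-9/2 + 16*I*sqrt(5)))**2 = (-11/2 + 16*I*sqrt(5))**2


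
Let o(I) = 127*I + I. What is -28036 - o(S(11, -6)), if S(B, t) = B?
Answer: -29444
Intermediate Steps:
o(I) = 128*I
-28036 - o(S(11, -6)) = -28036 - 128*11 = -28036 - 1*1408 = -28036 - 1408 = -29444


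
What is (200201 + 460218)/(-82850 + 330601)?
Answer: 660419/247751 ≈ 2.6657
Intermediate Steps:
(200201 + 460218)/(-82850 + 330601) = 660419/247751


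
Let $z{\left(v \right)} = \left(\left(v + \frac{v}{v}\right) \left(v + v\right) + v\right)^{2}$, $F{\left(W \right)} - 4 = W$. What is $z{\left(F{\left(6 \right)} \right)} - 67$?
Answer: $52833$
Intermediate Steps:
$F{\left(W \right)} = 4 + W$
$z{\left(v \right)} = \left(v + 2 v \left(1 + v\right)\right)^{2}$ ($z{\left(v \right)} = \left(\left(v + 1\right) 2 v + v\right)^{2} = \left(\left(1 + v\right) 2 v + v\right)^{2} = \left(2 v \left(1 + v\right) + v\right)^{2} = \left(v + 2 v \left(1 + v\right)\right)^{2}$)
$z{\left(F{\left(6 \right)} \right)} - 67 = \left(4 + 6\right)^{2} \left(3 + 2 \left(4 + 6\right)\right)^{2} - 67 = 10^{2} \left(3 + 2 \cdot 10\right)^{2} - 67 = 100 \left(3 + 20\right)^{2} - 67 = 100 \cdot 23^{2} - 67 = 100 \cdot 529 - 67 = 52900 - 67 = 52833$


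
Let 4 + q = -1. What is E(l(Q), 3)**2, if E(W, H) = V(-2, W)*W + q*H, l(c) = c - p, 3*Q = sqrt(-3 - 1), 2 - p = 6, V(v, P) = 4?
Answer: -55/9 + 16*I/3 ≈ -6.1111 + 5.3333*I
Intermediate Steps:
p = -4 (p = 2 - 1*6 = 2 - 6 = -4)
q = -5 (q = -4 - 1 = -5)
Q = 2*I/3 (Q = sqrt(-3 - 1)/3 = sqrt(-4)/3 = (2*I)/3 = 2*I/3 ≈ 0.66667*I)
l(c) = 4 + c (l(c) = c - 1*(-4) = c + 4 = 4 + c)
E(W, H) = -5*H + 4*W (E(W, H) = 4*W - 5*H = -5*H + 4*W)
E(l(Q), 3)**2 = (-5*3 + 4*(4 + 2*I/3))**2 = (-15 + (16 + 8*I/3))**2 = (1 + 8*I/3)**2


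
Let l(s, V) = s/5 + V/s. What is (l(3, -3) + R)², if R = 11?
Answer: 2809/25 ≈ 112.36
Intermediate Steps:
l(s, V) = s/5 + V/s (l(s, V) = s*(⅕) + V/s = s/5 + V/s)
(l(3, -3) + R)² = (((⅕)*3 - 3/3) + 11)² = ((⅗ - 3*⅓) + 11)² = ((⅗ - 1) + 11)² = (-⅖ + 11)² = (53/5)² = 2809/25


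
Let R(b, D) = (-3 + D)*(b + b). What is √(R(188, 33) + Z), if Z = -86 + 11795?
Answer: √22989 ≈ 151.62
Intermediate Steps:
R(b, D) = 2*b*(-3 + D) (R(b, D) = (-3 + D)*(2*b) = 2*b*(-3 + D))
Z = 11709
√(R(188, 33) + Z) = √(2*188*(-3 + 33) + 11709) = √(2*188*30 + 11709) = √(11280 + 11709) = √22989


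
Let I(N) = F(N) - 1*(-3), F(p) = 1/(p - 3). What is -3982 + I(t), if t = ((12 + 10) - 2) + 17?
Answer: -135285/34 ≈ -3979.0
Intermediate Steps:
t = 37 (t = (22 - 2) + 17 = 20 + 17 = 37)
F(p) = 1/(-3 + p)
I(N) = 3 + 1/(-3 + N) (I(N) = 1/(-3 + N) - 1*(-3) = 1/(-3 + N) + 3 = 3 + 1/(-3 + N))
-3982 + I(t) = -3982 + (-8 + 3*37)/(-3 + 37) = -3982 + (-8 + 111)/34 = -3982 + (1/34)*103 = -3982 + 103/34 = -135285/34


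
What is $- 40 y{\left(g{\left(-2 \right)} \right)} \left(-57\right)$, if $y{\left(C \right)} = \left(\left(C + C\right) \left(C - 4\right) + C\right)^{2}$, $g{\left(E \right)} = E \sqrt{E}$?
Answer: $-310080 - 1021440 i \sqrt{2} \approx -3.1008 \cdot 10^{5} - 1.4445 \cdot 10^{6} i$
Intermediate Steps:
$g{\left(E \right)} = E^{\frac{3}{2}}$
$y{\left(C \right)} = \left(C + 2 C \left(-4 + C\right)\right)^{2}$ ($y{\left(C \right)} = \left(2 C \left(-4 + C\right) + C\right)^{2} = \left(C + 2 C \left(-4 + C\right)\right)^{2}$)
$- 40 y{\left(g{\left(-2 \right)} \right)} \left(-57\right) = - 40 \left(\left(-2\right)^{\frac{3}{2}}\right)^{2} \left(-7 + 2 \left(-2\right)^{\frac{3}{2}}\right)^{2} \left(-57\right) = - 40 \left(- 2 i \sqrt{2}\right)^{2} \left(-7 + 2 \left(- 2 i \sqrt{2}\right)\right)^{2} \left(-57\right) = - 40 \left(- 8 \left(-7 - 4 i \sqrt{2}\right)^{2}\right) \left(-57\right) = 320 \left(-7 - 4 i \sqrt{2}\right)^{2} \left(-57\right) = - 18240 \left(-7 - 4 i \sqrt{2}\right)^{2}$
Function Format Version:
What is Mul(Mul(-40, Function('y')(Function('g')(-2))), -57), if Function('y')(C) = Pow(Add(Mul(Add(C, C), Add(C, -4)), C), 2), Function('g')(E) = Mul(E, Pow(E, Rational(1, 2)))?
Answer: Add(-310080, Mul(-1021440, I, Pow(2, Rational(1, 2)))) ≈ Add(-3.1008e+5, Mul(-1.4445e+6, I))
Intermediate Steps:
Function('g')(E) = Pow(E, Rational(3, 2))
Function('y')(C) = Pow(Add(C, Mul(2, C, Add(-4, C))), 2) (Function('y')(C) = Pow(Add(Mul(Mul(2, C), Add(-4, C)), C), 2) = Pow(Add(Mul(2, C, Add(-4, C)), C), 2) = Pow(Add(C, Mul(2, C, Add(-4, C))), 2))
Mul(Mul(-40, Function('y')(Function('g')(-2))), -57) = Mul(Mul(-40, Mul(Pow(Pow(-2, Rational(3, 2)), 2), Pow(Add(-7, Mul(2, Pow(-2, Rational(3, 2)))), 2))), -57) = Mul(Mul(-40, Mul(Pow(Mul(-2, I, Pow(2, Rational(1, 2))), 2), Pow(Add(-7, Mul(2, Mul(-2, I, Pow(2, Rational(1, 2))))), 2))), -57) = Mul(Mul(-40, Mul(-8, Pow(Add(-7, Mul(-4, I, Pow(2, Rational(1, 2)))), 2))), -57) = Mul(Mul(320, Pow(Add(-7, Mul(-4, I, Pow(2, Rational(1, 2)))), 2)), -57) = Mul(-18240, Pow(Add(-7, Mul(-4, I, Pow(2, Rational(1, 2)))), 2))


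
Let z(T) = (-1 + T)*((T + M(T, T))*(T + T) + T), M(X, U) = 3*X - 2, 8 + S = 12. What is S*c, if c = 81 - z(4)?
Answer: -1068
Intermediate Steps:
S = 4 (S = -8 + 12 = 4)
M(X, U) = -2 + 3*X
z(T) = (-1 + T)*(T + 2*T*(-2 + 4*T)) (z(T) = (-1 + T)*((T + (-2 + 3*T))*(T + T) + T) = (-1 + T)*((-2 + 4*T)*(2*T) + T) = (-1 + T)*(2*T*(-2 + 4*T) + T) = (-1 + T)*(T + 2*T*(-2 + 4*T)))
c = -267 (c = 81 - 4*(3 - 11*4 + 8*4²) = 81 - 4*(3 - 44 + 8*16) = 81 - 4*(3 - 44 + 128) = 81 - 4*87 = 81 - 1*348 = 81 - 348 = -267)
S*c = 4*(-267) = -1068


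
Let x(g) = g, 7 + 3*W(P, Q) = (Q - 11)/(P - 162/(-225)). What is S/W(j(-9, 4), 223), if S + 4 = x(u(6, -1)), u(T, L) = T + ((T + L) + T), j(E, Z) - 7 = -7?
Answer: 27/199 ≈ 0.13568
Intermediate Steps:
j(E, Z) = 0 (j(E, Z) = 7 - 7 = 0)
W(P, Q) = -7/3 + (-11 + Q)/(3*(18/25 + P)) (W(P, Q) = -7/3 + ((Q - 11)/(P - 162/(-225)))/3 = -7/3 + ((-11 + Q)/(P - 162*(-1/225)))/3 = -7/3 + ((-11 + Q)/(P + 18/25))/3 = -7/3 + ((-11 + Q)/(18/25 + P))/3 = -7/3 + (-11 + Q)/(3*(18/25 + P)))
u(T, L) = L + 3*T (u(T, L) = T + ((L + T) + T) = T + (L + 2*T) = L + 3*T)
S = 13 (S = -4 + (-1 + 3*6) = -4 + (-1 + 18) = -4 + 17 = 13)
S/W(j(-9, 4), 223) = 13/(((-401 - 175*0 + 25*223)/(3*(18 + 25*0)))) = 13/(((-401 + 0 + 5575)/(3*(18 + 0)))) = 13/(((⅓)*5174/18)) = 13/(((⅓)*(1/18)*5174)) = 13/(2587/27) = 13*(27/2587) = 27/199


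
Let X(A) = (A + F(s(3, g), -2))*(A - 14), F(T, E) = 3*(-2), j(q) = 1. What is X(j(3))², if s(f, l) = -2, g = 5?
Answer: 4225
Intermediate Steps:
F(T, E) = -6
X(A) = (-14 + A)*(-6 + A) (X(A) = (A - 6)*(A - 14) = (-6 + A)*(-14 + A) = (-14 + A)*(-6 + A))
X(j(3))² = (84 + 1² - 20*1)² = (84 + 1 - 20)² = 65² = 4225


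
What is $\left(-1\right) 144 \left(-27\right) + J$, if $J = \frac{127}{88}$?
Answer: $\frac{342271}{88} \approx 3889.4$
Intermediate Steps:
$J = \frac{127}{88}$ ($J = 127 \cdot \frac{1}{88} = \frac{127}{88} \approx 1.4432$)
$\left(-1\right) 144 \left(-27\right) + J = \left(-1\right) 144 \left(-27\right) + \frac{127}{88} = \left(-144\right) \left(-27\right) + \frac{127}{88} = 3888 + \frac{127}{88} = \frac{342271}{88}$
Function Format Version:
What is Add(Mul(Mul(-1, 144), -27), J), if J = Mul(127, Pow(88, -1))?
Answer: Rational(342271, 88) ≈ 3889.4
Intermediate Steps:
J = Rational(127, 88) (J = Mul(127, Rational(1, 88)) = Rational(127, 88) ≈ 1.4432)
Add(Mul(Mul(-1, 144), -27), J) = Add(Mul(Mul(-1, 144), -27), Rational(127, 88)) = Add(Mul(-144, -27), Rational(127, 88)) = Add(3888, Rational(127, 88)) = Rational(342271, 88)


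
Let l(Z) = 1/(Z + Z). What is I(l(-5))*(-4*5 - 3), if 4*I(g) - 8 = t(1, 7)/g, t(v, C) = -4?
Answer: -276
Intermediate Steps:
l(Z) = 1/(2*Z)
I(g) = 2 - 1/g (I(g) = 2 + (-4/g)/4 = 2 - 1/g)
I(l(-5))*(-4*5 - 3) = (2 - 1/((½)/(-5)))*(-4*5 - 3) = (2 - 1/((½)*(-⅕)))*(-20 - 3) = (2 - 1/(-⅒))*(-23) = (2 - 1*(-10))*(-23) = (2 + 10)*(-23) = 12*(-23) = -276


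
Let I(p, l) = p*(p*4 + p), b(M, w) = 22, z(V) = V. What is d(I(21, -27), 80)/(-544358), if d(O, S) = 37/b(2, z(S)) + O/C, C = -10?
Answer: 2407/5987938 ≈ 0.00040197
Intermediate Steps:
I(p, l) = 5*p² (I(p, l) = p*(4*p + p) = p*(5*p) = 5*p²)
d(O, S) = 37/22 - O/10 (d(O, S) = 37/22 + O/(-10) = 37*(1/22) + O*(-⅒) = 37/22 - O/10)
d(I(21, -27), 80)/(-544358) = (37/22 - 21²/2)/(-544358) = (37/22 - 441/2)*(-1/544358) = -2407/11*(-1/544358) = 2407/5987938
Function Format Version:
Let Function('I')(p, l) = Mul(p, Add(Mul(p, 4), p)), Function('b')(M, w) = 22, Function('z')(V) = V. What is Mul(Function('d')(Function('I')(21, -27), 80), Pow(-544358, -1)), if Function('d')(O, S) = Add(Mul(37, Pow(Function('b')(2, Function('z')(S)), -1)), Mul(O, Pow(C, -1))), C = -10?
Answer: Rational(2407, 5987938) ≈ 0.00040197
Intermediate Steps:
Function('I')(p, l) = Mul(5, Pow(p, 2)) (Function('I')(p, l) = Mul(p, Add(Mul(4, p), p)) = Mul(p, Mul(5, p)) = Mul(5, Pow(p, 2)))
Function('d')(O, S) = Add(Rational(37, 22), Mul(Rational(-1, 10), O)) (Function('d')(O, S) = Add(Mul(37, Pow(22, -1)), Mul(O, Pow(-10, -1))) = Add(Mul(37, Rational(1, 22)), Mul(O, Rational(-1, 10))) = Add(Rational(37, 22), Mul(Rational(-1, 10), O)))
Mul(Function('d')(Function('I')(21, -27), 80), Pow(-544358, -1)) = Mul(Add(Rational(37, 22), Mul(Rational(-1, 10), Mul(5, Pow(21, 2)))), Pow(-544358, -1)) = Mul(Add(Rational(37, 22), Mul(Rational(-1, 10), Mul(5, 441))), Rational(-1, 544358)) = Mul(Add(Rational(37, 22), Mul(Rational(-1, 10), 2205)), Rational(-1, 544358)) = Mul(Add(Rational(37, 22), Rational(-441, 2)), Rational(-1, 544358)) = Mul(Rational(-2407, 11), Rational(-1, 544358)) = Rational(2407, 5987938)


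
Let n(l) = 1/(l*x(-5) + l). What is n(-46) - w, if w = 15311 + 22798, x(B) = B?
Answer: -7012055/184 ≈ -38109.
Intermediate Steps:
n(l) = -1/(4*l) (n(l) = 1/(l*(-5) + l) = 1/(-5*l + l) = 1/(-4*l) = -1/(4*l))
w = 38109
n(-46) - w = -¼/(-46) - 1*38109 = -¼*(-1/46) - 38109 = 1/184 - 38109 = -7012055/184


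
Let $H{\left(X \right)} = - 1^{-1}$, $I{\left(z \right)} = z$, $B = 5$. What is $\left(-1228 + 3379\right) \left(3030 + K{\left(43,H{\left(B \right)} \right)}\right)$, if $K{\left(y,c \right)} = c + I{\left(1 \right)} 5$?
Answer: $6526134$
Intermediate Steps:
$H{\left(X \right)} = -1$ ($H{\left(X \right)} = \left(-1\right) 1 = -1$)
$K{\left(y,c \right)} = 5 + c$ ($K{\left(y,c \right)} = c + 1 \cdot 5 = c + 5 = 5 + c$)
$\left(-1228 + 3379\right) \left(3030 + K{\left(43,H{\left(B \right)} \right)}\right) = \left(-1228 + 3379\right) \left(3030 + \left(5 - 1\right)\right) = 2151 \left(3030 + 4\right) = 2151 \cdot 3034 = 6526134$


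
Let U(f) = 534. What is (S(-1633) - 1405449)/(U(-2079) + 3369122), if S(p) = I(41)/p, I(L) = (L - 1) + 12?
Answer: -2295098269/5502648248 ≈ -0.41709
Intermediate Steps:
I(L) = 11 + L (I(L) = (-1 + L) + 12 = 11 + L)
S(p) = 52/p (S(p) = (11 + 41)/p = 52/p)
(S(-1633) - 1405449)/(U(-2079) + 3369122) = (52/(-1633) - 1405449)/(534 + 3369122) = (52*(-1/1633) - 1405449)/3369656 = (-52/1633 - 1405449)*(1/3369656) = -2295098269/1633*1/3369656 = -2295098269/5502648248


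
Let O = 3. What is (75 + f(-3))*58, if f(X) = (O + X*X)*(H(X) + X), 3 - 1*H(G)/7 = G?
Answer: 31494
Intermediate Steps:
H(G) = 21 - 7*G
f(X) = (3 + X²)*(21 - 6*X) (f(X) = (3 + X*X)*((21 - 7*X) + X) = (3 + X²)*(21 - 6*X))
(75 + f(-3))*58 = (75 + (63 - 18*(-3) - 6*(-3)³ + 21*(-3)²))*58 = (75 + (63 + 54 - 6*(-27) + 21*9))*58 = (75 + (63 + 54 + 162 + 189))*58 = (75 + 468)*58 = 543*58 = 31494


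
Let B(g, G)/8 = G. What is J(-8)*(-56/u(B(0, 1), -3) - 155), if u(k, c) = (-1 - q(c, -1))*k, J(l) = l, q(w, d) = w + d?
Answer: 3776/3 ≈ 1258.7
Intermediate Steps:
q(w, d) = d + w
B(g, G) = 8*G
u(k, c) = -c*k (u(k, c) = (-1 - (-1 + c))*k = (-1 + (1 - c))*k = (-c)*k = -c*k)
J(-8)*(-56/u(B(0, 1), -3) - 155) = -8*(-56/((-1*(-3)*8*1)) - 155) = -8*(-56/((-1*(-3)*8)) - 155) = -8*(-56/24 - 155) = -8*(-56*1/24 - 155) = -8*(-7/3 - 155) = -8*(-472/3) = 3776/3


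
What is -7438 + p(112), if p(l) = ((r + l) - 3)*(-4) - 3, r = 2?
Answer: -7885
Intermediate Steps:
p(l) = 1 - 4*l (p(l) = ((2 + l) - 3)*(-4) - 3 = (-1 + l)*(-4) - 3 = (4 - 4*l) - 3 = 1 - 4*l)
-7438 + p(112) = -7438 + (1 - 4*112) = -7438 + (1 - 448) = -7438 - 447 = -7885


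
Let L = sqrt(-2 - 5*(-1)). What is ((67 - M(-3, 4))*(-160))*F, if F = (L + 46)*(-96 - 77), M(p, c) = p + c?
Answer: 84036480 + 1826880*sqrt(3) ≈ 8.7201e+7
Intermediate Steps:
L = sqrt(3) (L = sqrt(-2 + 5) = sqrt(3) ≈ 1.7320)
M(p, c) = c + p
F = -7958 - 173*sqrt(3) (F = (sqrt(3) + 46)*(-96 - 77) = (46 + sqrt(3))*(-173) = -7958 - 173*sqrt(3) ≈ -8257.6)
((67 - M(-3, 4))*(-160))*F = ((67 - (4 - 3))*(-160))*(-7958 - 173*sqrt(3)) = ((67 - 1*1)*(-160))*(-7958 - 173*sqrt(3)) = ((67 - 1)*(-160))*(-7958 - 173*sqrt(3)) = (66*(-160))*(-7958 - 173*sqrt(3)) = -10560*(-7958 - 173*sqrt(3)) = 84036480 + 1826880*sqrt(3)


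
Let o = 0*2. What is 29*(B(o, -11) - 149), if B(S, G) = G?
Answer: -4640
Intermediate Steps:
o = 0
29*(B(o, -11) - 149) = 29*(-11 - 149) = 29*(-160) = -4640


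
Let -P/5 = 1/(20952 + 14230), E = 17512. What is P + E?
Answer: 616107179/35182 ≈ 17512.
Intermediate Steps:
P = -5/35182 (P = -5/(20952 + 14230) = -5/35182 ≈ -0.00014212)
P + E = -5/35182 + 17512 = 616107179/35182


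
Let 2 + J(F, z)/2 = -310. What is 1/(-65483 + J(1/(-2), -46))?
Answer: -1/66107 ≈ -1.5127e-5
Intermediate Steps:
J(F, z) = -624 (J(F, z) = -4 + 2*(-310) = -4 - 620 = -624)
1/(-65483 + J(1/(-2), -46)) = 1/(-65483 - 624) = 1/(-66107) = -1/66107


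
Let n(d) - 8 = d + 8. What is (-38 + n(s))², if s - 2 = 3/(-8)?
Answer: 26569/64 ≈ 415.14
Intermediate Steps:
s = 13/8 (s = 2 + 3/(-8) = 2 + 3*(-⅛) = 2 - 3/8 = 13/8 ≈ 1.6250)
n(d) = 16 + d (n(d) = 8 + (d + 8) = 8 + (8 + d) = 16 + d)
(-38 + n(s))² = (-38 + (16 + 13/8))² = (-38 + 141/8)² = (-163/8)² = 26569/64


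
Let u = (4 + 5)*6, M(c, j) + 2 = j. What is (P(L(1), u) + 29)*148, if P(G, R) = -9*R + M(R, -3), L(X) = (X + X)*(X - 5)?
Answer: -68376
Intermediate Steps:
M(c, j) = -2 + j
u = 54 (u = 9*6 = 54)
L(X) = 2*X*(-5 + X) (L(X) = (2*X)*(-5 + X) = 2*X*(-5 + X))
P(G, R) = -5 - 9*R (P(G, R) = -9*R + (-2 - 3) = -9*R - 5 = -5 - 9*R)
(P(L(1), u) + 29)*148 = ((-5 - 9*54) + 29)*148 = ((-5 - 486) + 29)*148 = (-491 + 29)*148 = -462*148 = -68376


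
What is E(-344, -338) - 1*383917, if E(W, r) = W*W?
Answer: -265581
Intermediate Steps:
E(W, r) = W²
E(-344, -338) - 1*383917 = (-344)² - 1*383917 = 118336 - 383917 = -265581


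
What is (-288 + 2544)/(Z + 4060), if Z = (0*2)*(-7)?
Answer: 564/1015 ≈ 0.55567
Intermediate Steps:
Z = 0 (Z = 0*(-7) = 0)
(-288 + 2544)/(Z + 4060) = (-288 + 2544)/(0 + 4060) = 2256/4060 = 2256*(1/4060) = 564/1015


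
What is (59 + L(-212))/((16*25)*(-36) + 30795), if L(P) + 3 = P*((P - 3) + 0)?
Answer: 15212/5465 ≈ 2.7835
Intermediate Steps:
L(P) = -3 + P*(-3 + P) (L(P) = -3 + P*((P - 3) + 0) = -3 + P*((-3 + P) + 0) = -3 + P*(-3 + P))
(59 + L(-212))/((16*25)*(-36) + 30795) = (59 + (-3 + (-212)**2 - 3*(-212)))/((16*25)*(-36) + 30795) = (59 + (-3 + 44944 + 636))/(400*(-36) + 30795) = (59 + 45577)/(-14400 + 30795) = 45636/16395 = 45636*(1/16395) = 15212/5465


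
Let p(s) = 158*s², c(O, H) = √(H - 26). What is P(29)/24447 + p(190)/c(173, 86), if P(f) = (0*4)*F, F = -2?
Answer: 570380*√15/3 ≈ 7.3636e+5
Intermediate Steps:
c(O, H) = √(-26 + H)
P(f) = 0 (P(f) = (0*4)*(-2) = 0*(-2) = 0)
P(29)/24447 + p(190)/c(173, 86) = 0/24447 + (158*190²)/(√(-26 + 86)) = 0*(1/24447) + (158*36100)/(√60) = 0 + 5703800/((2*√15)) = 0 + 5703800*(√15/30) = 0 + 570380*√15/3 = 570380*√15/3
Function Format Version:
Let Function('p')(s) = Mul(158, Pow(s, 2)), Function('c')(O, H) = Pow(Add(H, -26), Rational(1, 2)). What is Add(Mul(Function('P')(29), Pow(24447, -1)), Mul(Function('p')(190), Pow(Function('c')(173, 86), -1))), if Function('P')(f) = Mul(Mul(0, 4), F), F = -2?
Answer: Mul(Rational(570380, 3), Pow(15, Rational(1, 2))) ≈ 7.3636e+5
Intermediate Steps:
Function('c')(O, H) = Pow(Add(-26, H), Rational(1, 2))
Function('P')(f) = 0 (Function('P')(f) = Mul(Mul(0, 4), -2) = Mul(0, -2) = 0)
Add(Mul(Function('P')(29), Pow(24447, -1)), Mul(Function('p')(190), Pow(Function('c')(173, 86), -1))) = Add(Mul(0, Pow(24447, -1)), Mul(Mul(158, Pow(190, 2)), Pow(Pow(Add(-26, 86), Rational(1, 2)), -1))) = Add(Mul(0, Rational(1, 24447)), Mul(Mul(158, 36100), Pow(Pow(60, Rational(1, 2)), -1))) = Add(0, Mul(5703800, Pow(Mul(2, Pow(15, Rational(1, 2))), -1))) = Add(0, Mul(5703800, Mul(Rational(1, 30), Pow(15, Rational(1, 2))))) = Add(0, Mul(Rational(570380, 3), Pow(15, Rational(1, 2)))) = Mul(Rational(570380, 3), Pow(15, Rational(1, 2)))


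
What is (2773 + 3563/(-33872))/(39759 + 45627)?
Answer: 31307831/964064864 ≈ 0.032475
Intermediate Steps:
(2773 + 3563/(-33872))/(39759 + 45627) = (2773 + 3563*(-1/33872))/85386 = (2773 - 3563/33872)*(1/85386) = (93923493/33872)*(1/85386) = 31307831/964064864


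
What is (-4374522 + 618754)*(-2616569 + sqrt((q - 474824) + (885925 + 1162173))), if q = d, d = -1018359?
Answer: 9827226119992 - 3755768*sqrt(554915) ≈ 9.8244e+12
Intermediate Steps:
q = -1018359
(-4374522 + 618754)*(-2616569 + sqrt((q - 474824) + (885925 + 1162173))) = (-4374522 + 618754)*(-2616569 + sqrt((-1018359 - 474824) + (885925 + 1162173))) = -3755768*(-2616569 + sqrt(-1493183 + 2048098)) = -3755768*(-2616569 + sqrt(554915)) = 9827226119992 - 3755768*sqrt(554915)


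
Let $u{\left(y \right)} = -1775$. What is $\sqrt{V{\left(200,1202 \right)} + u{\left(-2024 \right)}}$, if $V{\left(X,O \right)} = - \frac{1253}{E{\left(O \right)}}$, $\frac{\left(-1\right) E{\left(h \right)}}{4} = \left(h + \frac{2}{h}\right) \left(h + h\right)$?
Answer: $\frac{i \sqrt{1646777352893849}}{963204} \approx 42.131 i$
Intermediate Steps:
$E{\left(h \right)} = - 8 h \left(h + \frac{2}{h}\right)$ ($E{\left(h \right)} = - 4 \left(h + \frac{2}{h}\right) \left(h + h\right) = - 4 \left(h + \frac{2}{h}\right) 2 h = - 4 \cdot 2 h \left(h + \frac{2}{h}\right) = - 8 h \left(h + \frac{2}{h}\right)$)
$V{\left(X,O \right)} = - \frac{1253}{-16 - 8 O^{2}}$
$\sqrt{V{\left(200,1202 \right)} + u{\left(-2024 \right)}} = \sqrt{\frac{1253}{8 \left(2 + 1202^{2}\right)} - 1775} = \sqrt{\frac{1253}{8 \left(2 + 1444804\right)} - 1775} = \sqrt{\frac{1253}{8 \cdot 1444806} - 1775} = \sqrt{\frac{1253}{8} \cdot \frac{1}{1444806} - 1775} = \sqrt{\frac{1253}{11558448} - 1775} = \sqrt{- \frac{20516243947}{11558448}} = \frac{i \sqrt{1646777352893849}}{963204}$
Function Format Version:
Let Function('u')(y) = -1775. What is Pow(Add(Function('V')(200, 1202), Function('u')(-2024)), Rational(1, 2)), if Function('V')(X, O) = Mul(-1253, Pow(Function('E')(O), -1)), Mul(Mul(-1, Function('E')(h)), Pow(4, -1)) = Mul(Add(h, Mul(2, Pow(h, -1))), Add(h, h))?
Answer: Mul(Rational(1, 963204), I, Pow(1646777352893849, Rational(1, 2))) ≈ Mul(42.131, I)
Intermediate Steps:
Function('E')(h) = Mul(-8, h, Add(h, Mul(2, Pow(h, -1)))) (Function('E')(h) = Mul(-4, Mul(Add(h, Mul(2, Pow(h, -1))), Add(h, h))) = Mul(-4, Mul(Add(h, Mul(2, Pow(h, -1))), Mul(2, h))) = Mul(-4, Mul(2, h, Add(h, Mul(2, Pow(h, -1))))) = Mul(-8, h, Add(h, Mul(2, Pow(h, -1)))))
Function('V')(X, O) = Mul(-1253, Pow(Add(-16, Mul(-8, Pow(O, 2))), -1))
Pow(Add(Function('V')(200, 1202), Function('u')(-2024)), Rational(1, 2)) = Pow(Add(Mul(Rational(1253, 8), Pow(Add(2, Pow(1202, 2)), -1)), -1775), Rational(1, 2)) = Pow(Add(Mul(Rational(1253, 8), Pow(Add(2, 1444804), -1)), -1775), Rational(1, 2)) = Pow(Add(Mul(Rational(1253, 8), Pow(1444806, -1)), -1775), Rational(1, 2)) = Pow(Add(Mul(Rational(1253, 8), Rational(1, 1444806)), -1775), Rational(1, 2)) = Pow(Add(Rational(1253, 11558448), -1775), Rational(1, 2)) = Pow(Rational(-20516243947, 11558448), Rational(1, 2)) = Mul(Rational(1, 963204), I, Pow(1646777352893849, Rational(1, 2)))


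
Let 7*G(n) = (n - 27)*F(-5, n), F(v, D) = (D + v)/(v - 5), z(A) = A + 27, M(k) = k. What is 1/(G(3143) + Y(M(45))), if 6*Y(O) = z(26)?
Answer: -210/29332169 ≈ -7.1594e-6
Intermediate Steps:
z(A) = 27 + A
Y(O) = 53/6 (Y(O) = (27 + 26)/6 = (1/6)*53 = 53/6)
F(v, D) = (D + v)/(-5 + v)
G(n) = (1/2 - n/10)*(-27 + n)/7 (G(n) = ((n - 27)*((n - 5)/(-5 - 5)))/7 = ((-27 + n)*((-5 + n)/(-10)))/7 = ((-27 + n)*(-(-5 + n)/10))/7 = ((-27 + n)*(1/2 - n/10))/7 = ((1/2 - n/10)*(-27 + n))/7 = (1/2 - n/10)*(-27 + n)/7)
1/(G(3143) + Y(M(45))) = 1/(-(-27 + 3143)*(-5 + 3143)/70 + 53/6) = 1/(-1/70*3116*3138 + 53/6) = 1/(-4889004/35 + 53/6) = 1/(-29332169/210) = -210/29332169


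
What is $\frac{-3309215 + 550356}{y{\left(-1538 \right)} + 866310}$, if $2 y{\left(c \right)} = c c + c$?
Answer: $- \frac{2758859}{2048263} \approx -1.3469$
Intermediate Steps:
$y{\left(c \right)} = \frac{c}{2} + \frac{c^{2}}{2}$ ($y{\left(c \right)} = \frac{c c + c}{2} = \frac{c^{2} + c}{2} = \frac{c + c^{2}}{2} = \frac{c}{2} + \frac{c^{2}}{2}$)
$\frac{-3309215 + 550356}{y{\left(-1538 \right)} + 866310} = \frac{-3309215 + 550356}{\frac{1}{2} \left(-1538\right) \left(1 - 1538\right) + 866310} = - \frac{2758859}{\frac{1}{2} \left(-1538\right) \left(-1537\right) + 866310} = - \frac{2758859}{1181953 + 866310} = - \frac{2758859}{2048263}$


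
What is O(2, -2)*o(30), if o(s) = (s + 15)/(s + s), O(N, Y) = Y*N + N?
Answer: -3/2 ≈ -1.5000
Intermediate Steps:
O(N, Y) = N + N*Y (O(N, Y) = N*Y + N = N + N*Y)
o(s) = (15 + s)/(2*s) (o(s) = (15 + s)/((2*s)) = (15 + s)*(1/(2*s)) = (15 + s)/(2*s))
O(2, -2)*o(30) = (2*(1 - 2))*((1/2)*(15 + 30)/30) = (2*(-1))*((1/2)*(1/30)*45) = -2*3/4 = -3/2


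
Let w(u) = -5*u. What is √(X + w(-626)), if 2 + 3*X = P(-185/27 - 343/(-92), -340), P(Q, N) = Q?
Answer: √536176759/414 ≈ 55.931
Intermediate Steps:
X = -12727/7452 (X = -⅔ + (-185/27 - 343/(-92))/3 = -⅔ + (-185*1/27 - 343*(-1/92))/3 = -⅔ + (-185/27 + 343/92)/3 = -⅔ + (⅓)*(-7759/2484) = -⅔ - 7759/7452 = -12727/7452 ≈ -1.7079)
√(X + w(-626)) = √(-12727/7452 - 5*(-626)) = √(-12727/7452 + 3130) = √(23312033/7452) = √536176759/414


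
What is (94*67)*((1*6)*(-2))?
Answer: -75576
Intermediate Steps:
(94*67)*((1*6)*(-2)) = 6298*(6*(-2)) = 6298*(-12) = -75576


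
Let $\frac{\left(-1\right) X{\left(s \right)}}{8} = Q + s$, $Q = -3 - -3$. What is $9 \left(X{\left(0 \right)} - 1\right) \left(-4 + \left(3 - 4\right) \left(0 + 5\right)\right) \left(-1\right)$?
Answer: $-81$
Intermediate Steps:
$Q = 0$ ($Q = -3 + 3 = 0$)
$X{\left(s \right)} = - 8 s$ ($X{\left(s \right)} = - 8 \left(0 + s\right) = - 8 s$)
$9 \left(X{\left(0 \right)} - 1\right) \left(-4 + \left(3 - 4\right) \left(0 + 5\right)\right) \left(-1\right) = 9 \left(\left(-8\right) 0 - 1\right) \left(-4 + \left(3 - 4\right) \left(0 + 5\right)\right) \left(-1\right) = 9 \left(0 - 1\right) \left(-4 - 5\right) \left(-1\right) = 9 \left(- (-4 - 5)\right) \left(-1\right) = 9 \left(\left(-1\right) \left(-9\right)\right) \left(-1\right) = 9 \cdot 9 \left(-1\right) = 81 \left(-1\right) = -81$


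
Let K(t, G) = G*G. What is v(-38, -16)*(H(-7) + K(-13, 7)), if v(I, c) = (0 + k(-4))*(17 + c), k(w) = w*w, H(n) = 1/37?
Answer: 29024/37 ≈ 784.43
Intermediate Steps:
H(n) = 1/37
k(w) = w**2
v(I, c) = 272 + 16*c (v(I, c) = (0 + (-4)**2)*(17 + c) = (0 + 16)*(17 + c) = 16*(17 + c) = 272 + 16*c)
K(t, G) = G**2
v(-38, -16)*(H(-7) + K(-13, 7)) = (272 + 16*(-16))*(1/37 + 7**2) = (272 - 256)*(1/37 + 49) = 16*(1814/37) = 29024/37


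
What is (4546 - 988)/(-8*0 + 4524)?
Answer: 593/754 ≈ 0.78647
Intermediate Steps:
(4546 - 988)/(-8*0 + 4524) = 3558/(0 + 4524) = 3558/4524 = 3558*(1/4524) = 593/754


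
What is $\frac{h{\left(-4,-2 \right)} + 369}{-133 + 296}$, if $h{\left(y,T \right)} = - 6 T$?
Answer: $\frac{381}{163} \approx 2.3374$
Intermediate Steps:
$\frac{h{\left(-4,-2 \right)} + 369}{-133 + 296} = \frac{\left(-6\right) \left(-2\right) + 369}{-133 + 296} = \frac{12 + 369}{163} = 381 \cdot \frac{1}{163} = \frac{381}{163}$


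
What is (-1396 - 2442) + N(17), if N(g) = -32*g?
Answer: -4382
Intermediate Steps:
(-1396 - 2442) + N(17) = (-1396 - 2442) - 32*17 = -3838 - 544 = -4382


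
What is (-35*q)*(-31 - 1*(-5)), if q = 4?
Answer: 3640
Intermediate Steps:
(-35*q)*(-31 - 1*(-5)) = (-35*4)*(-31 - 1*(-5)) = -140*(-31 + 5) = -140*(-26) = 3640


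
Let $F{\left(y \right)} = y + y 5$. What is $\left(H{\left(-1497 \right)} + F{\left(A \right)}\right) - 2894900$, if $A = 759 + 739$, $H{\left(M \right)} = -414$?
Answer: $-2886326$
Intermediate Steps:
$A = 1498$
$F{\left(y \right)} = 6 y$ ($F{\left(y \right)} = y + 5 y = 6 y$)
$\left(H{\left(-1497 \right)} + F{\left(A \right)}\right) - 2894900 = \left(-414 + 6 \cdot 1498\right) - 2894900 = \left(-414 + 8988\right) - 2894900 = 8574 - 2894900 = -2886326$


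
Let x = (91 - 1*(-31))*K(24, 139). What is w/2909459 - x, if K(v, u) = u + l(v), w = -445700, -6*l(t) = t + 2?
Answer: -143402752292/8728377 ≈ -16430.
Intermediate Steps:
l(t) = -⅓ - t/6 (l(t) = -(t + 2)/6 = -(2 + t)/6 = -⅓ - t/6)
K(v, u) = -⅓ + u - v/6 (K(v, u) = u + (-⅓ - v/6) = -⅓ + u - v/6)
x = 49288/3 (x = (91 - 1*(-31))*(-⅓ + 139 - ⅙*24) = (91 + 31)*(-⅓ + 139 - 4) = 122*(404/3) = 49288/3 ≈ 16429.)
w/2909459 - x = -445700/2909459 - 1*49288/3 = -445700*1/2909459 - 49288/3 = -445700/2909459 - 49288/3 = -143402752292/8728377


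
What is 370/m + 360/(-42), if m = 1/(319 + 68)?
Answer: 1002270/7 ≈ 1.4318e+5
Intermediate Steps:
m = 1/387 ≈ 0.0025840
370/m + 360/(-42) = 370/(1/387) + 360/(-42) = 370*387 + 360*(-1/42) = 143190 - 60/7 = 1002270/7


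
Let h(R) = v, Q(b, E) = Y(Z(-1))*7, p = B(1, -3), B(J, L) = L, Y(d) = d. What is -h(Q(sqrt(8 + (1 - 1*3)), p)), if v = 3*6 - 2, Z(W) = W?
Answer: -16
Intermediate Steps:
v = 16 (v = 18 - 2 = 16)
p = -3
Q(b, E) = -7 (Q(b, E) = -1*7 = -7)
h(R) = 16
-h(Q(sqrt(8 + (1 - 1*3)), p)) = -1*16 = -16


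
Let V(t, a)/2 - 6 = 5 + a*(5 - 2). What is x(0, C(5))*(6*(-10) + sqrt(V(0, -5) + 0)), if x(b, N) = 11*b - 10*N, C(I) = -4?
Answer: -2400 + 80*I*sqrt(2) ≈ -2400.0 + 113.14*I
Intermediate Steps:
V(t, a) = 22 + 6*a (V(t, a) = 12 + 2*(5 + a*(5 - 2)) = 12 + 2*(5 + a*3) = 12 + 2*(5 + 3*a) = 12 + (10 + 6*a) = 22 + 6*a)
x(b, N) = -10*N + 11*b
x(0, C(5))*(6*(-10) + sqrt(V(0, -5) + 0)) = (-10*(-4) + 11*0)*(6*(-10) + sqrt((22 + 6*(-5)) + 0)) = (40 + 0)*(-60 + sqrt((22 - 30) + 0)) = 40*(-60 + sqrt(-8 + 0)) = 40*(-60 + sqrt(-8)) = 40*(-60 + 2*I*sqrt(2)) = -2400 + 80*I*sqrt(2)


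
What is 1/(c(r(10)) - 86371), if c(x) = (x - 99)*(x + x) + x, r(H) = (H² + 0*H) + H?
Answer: -1/83841 ≈ -1.1927e-5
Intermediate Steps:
r(H) = H + H² (r(H) = (H² + 0) + H = H² + H = H + H²)
c(x) = x + 2*x*(-99 + x) (c(x) = (-99 + x)*(2*x) + x = 2*x*(-99 + x) + x = x + 2*x*(-99 + x))
1/(c(r(10)) - 86371) = 1/((10*(1 + 10))*(-197 + 2*(10*(1 + 10))) - 86371) = 1/((10*11)*(-197 + 2*(10*11)) - 86371) = 1/(110*(-197 + 2*110) - 86371) = 1/(110*(-197 + 220) - 86371) = 1/(110*23 - 86371) = 1/(2530 - 86371) = 1/(-83841) = -1/83841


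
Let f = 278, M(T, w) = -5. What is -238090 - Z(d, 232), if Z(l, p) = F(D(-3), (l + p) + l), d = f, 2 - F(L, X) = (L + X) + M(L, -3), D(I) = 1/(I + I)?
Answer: -1423855/6 ≈ -2.3731e+5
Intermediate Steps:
D(I) = 1/(2*I)
F(L, X) = 7 - L - X (F(L, X) = 2 - ((L + X) - 5) = 2 - (-5 + L + X) = 2 + (5 - L - X) = 7 - L - X)
d = 278
Z(l, p) = 43/6 - p - 2*l (Z(l, p) = 7 - 1/(2*(-3)) - ((l + p) + l) = 7 - (-1)/(2*3) - (p + 2*l) = 7 - 1*(-⅙) + (-p - 2*l) = 7 + ⅙ + (-p - 2*l) = 43/6 - p - 2*l)
-238090 - Z(d, 232) = -238090 - (43/6 - 1*232 - 2*278) = -238090 - (43/6 - 232 - 556) = -238090 - 1*(-4685/6) = -238090 + 4685/6 = -1423855/6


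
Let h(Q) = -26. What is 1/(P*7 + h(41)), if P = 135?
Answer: 1/919 ≈ 0.0010881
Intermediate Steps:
1/(P*7 + h(41)) = 1/(135*7 - 26) = 1/(945 - 26) = 1/919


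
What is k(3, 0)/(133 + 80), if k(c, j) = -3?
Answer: -1/71 ≈ -0.014085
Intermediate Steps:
k(3, 0)/(133 + 80) = -3/(133 + 80) = -3/213 = (1/213)*(-3) = -1/71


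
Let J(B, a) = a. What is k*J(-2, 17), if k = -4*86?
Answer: -5848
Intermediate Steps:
k = -344
k*J(-2, 17) = -344*17 = -5848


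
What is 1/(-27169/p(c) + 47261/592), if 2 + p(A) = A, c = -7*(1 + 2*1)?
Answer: 13616/17171051 ≈ 0.00079296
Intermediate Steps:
c = -21 (c = -7*(1 + 2) = -7*3 = -21)
p(A) = -2 + A
1/(-27169/p(c) + 47261/592) = 1/(-27169/(-2 - 21) + 47261/592) = 1/(-27169/(-23) + 47261*(1/592)) = 1/(-27169*(-1/23) + 47261/592) = 1/(27169/23 + 47261/592) = 1/(17171051/13616) = 13616/17171051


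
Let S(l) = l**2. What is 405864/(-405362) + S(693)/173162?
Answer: 5654294235/3190604302 ≈ 1.7722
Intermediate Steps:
405864/(-405362) + S(693)/173162 = 405864/(-405362) + 693**2/173162 = 405864*(-1/405362) + 480249*(1/173162) = -202932/202681 + 43659/15742 = 5654294235/3190604302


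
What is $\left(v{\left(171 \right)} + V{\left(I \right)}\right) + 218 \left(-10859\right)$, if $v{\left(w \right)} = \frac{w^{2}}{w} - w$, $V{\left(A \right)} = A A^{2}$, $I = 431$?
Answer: $77695729$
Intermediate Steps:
$V{\left(A \right)} = A^{3}$
$v{\left(w \right)} = 0$ ($v{\left(w \right)} = w - w = 0$)
$\left(v{\left(171 \right)} + V{\left(I \right)}\right) + 218 \left(-10859\right) = \left(0 + 431^{3}\right) + 218 \left(-10859\right) = \left(0 + 80062991\right) - 2367262 = 80062991 - 2367262 = 77695729$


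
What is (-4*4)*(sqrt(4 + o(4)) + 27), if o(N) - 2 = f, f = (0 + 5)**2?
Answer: -432 - 16*sqrt(31) ≈ -521.08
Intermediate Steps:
f = 25 (f = 5**2 = 25)
o(N) = 27 (o(N) = 2 + 25 = 27)
(-4*4)*(sqrt(4 + o(4)) + 27) = (-4*4)*(sqrt(4 + 27) + 27) = -16*(sqrt(31) + 27) = -16*(27 + sqrt(31)) = -432 - 16*sqrt(31)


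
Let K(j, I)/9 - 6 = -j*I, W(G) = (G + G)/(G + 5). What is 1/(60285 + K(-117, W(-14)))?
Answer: 1/63615 ≈ 1.5720e-5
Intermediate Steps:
W(G) = 2*G/(5 + G) (W(G) = (2*G)/(5 + G) = 2*G/(5 + G))
K(j, I) = 54 - 9*I*j (K(j, I) = 54 + 9*(-j*I) = 54 + 9*(-I*j) = 54 - 9*I*j)
1/(60285 + K(-117, W(-14))) = 1/(60285 + (54 - 9*2*(-14)/(5 - 14)*(-117))) = 1/(60285 + (54 - 9*2*(-14)/(-9)*(-117))) = 1/(60285 + (54 - 9*2*(-14)*(-⅑)*(-117))) = 1/(60285 + (54 - 9*28/9*(-117))) = 1/(60285 + (54 + 3276)) = 1/(60285 + 3330) = 1/63615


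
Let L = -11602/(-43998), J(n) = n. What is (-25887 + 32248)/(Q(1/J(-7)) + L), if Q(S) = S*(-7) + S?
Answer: 979549473/172601 ≈ 5675.2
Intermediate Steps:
Q(S) = -6*S (Q(S) = -7*S + S = -6*S)
L = 5801/21999 (L = -11602*(-1/43998) = 5801/21999 ≈ 0.26369)
(-25887 + 32248)/(Q(1/J(-7)) + L) = (-25887 + 32248)/(-6/(-7) + 5801/21999) = 6361/(-6*(-1/7) + 5801/21999) = 6361/(6/7 + 5801/21999) = 6361/(172601/153993) = 6361*(153993/172601) = 979549473/172601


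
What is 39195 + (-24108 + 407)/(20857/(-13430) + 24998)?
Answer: 13157532677755/335702283 ≈ 39194.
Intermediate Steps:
39195 + (-24108 + 407)/(20857/(-13430) + 24998) = 39195 - 23701/(20857*(-1/13430) + 24998) = 39195 - 23701/(-20857/13430 + 24998) = 39195 - 23701/335702283/13430 = 39195 - 23701*13430/335702283 = 39195 - 318304430/335702283 = 13157532677755/335702283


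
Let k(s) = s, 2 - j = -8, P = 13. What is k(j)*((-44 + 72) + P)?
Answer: 410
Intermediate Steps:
j = 10 (j = 2 - 1*(-8) = 2 + 8 = 10)
k(j)*((-44 + 72) + P) = 10*((-44 + 72) + 13) = 10*(28 + 13) = 10*41 = 410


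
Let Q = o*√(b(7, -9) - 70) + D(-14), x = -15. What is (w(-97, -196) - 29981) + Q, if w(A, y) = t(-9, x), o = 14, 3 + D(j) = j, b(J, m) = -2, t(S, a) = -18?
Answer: -30016 + 84*I*√2 ≈ -30016.0 + 118.79*I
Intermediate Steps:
D(j) = -3 + j
w(A, y) = -18
Q = -17 + 84*I*√2 (Q = 14*√(-2 - 70) + (-3 - 14) = 14*√(-72) - 17 = 14*(6*I*√2) - 17 = 84*I*√2 - 17 = -17 + 84*I*√2 ≈ -17.0 + 118.79*I)
(w(-97, -196) - 29981) + Q = (-18 - 29981) + (-17 + 84*I*√2) = -29999 + (-17 + 84*I*√2) = -30016 + 84*I*√2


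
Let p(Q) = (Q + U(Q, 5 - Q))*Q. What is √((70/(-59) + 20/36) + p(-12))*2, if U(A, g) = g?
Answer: 2*I*√1899505/177 ≈ 15.573*I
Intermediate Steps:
p(Q) = 5*Q (p(Q) = (Q + (5 - Q))*Q = 5*Q)
√((70/(-59) + 20/36) + p(-12))*2 = √((70/(-59) + 20/36) + 5*(-12))*2 = √((70*(-1/59) + 20*(1/36)) - 60)*2 = √((-70/59 + 5/9) - 60)*2 = √(-335/531 - 60)*2 = √(-32195/531)*2 = (I*√1899505/177)*2 = 2*I*√1899505/177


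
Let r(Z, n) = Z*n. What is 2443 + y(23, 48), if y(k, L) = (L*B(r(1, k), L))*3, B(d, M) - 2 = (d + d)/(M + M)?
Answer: 2800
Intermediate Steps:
B(d, M) = 2 + d/M (B(d, M) = 2 + (d + d)/(M + M) = 2 + (2*d)/((2*M)) = 2 + (2*d)*(1/(2*M)) = 2 + d/M)
y(k, L) = 3*L*(2 + k/L) (y(k, L) = (L*(2 + (1*k)/L))*3 = (L*(2 + k/L))*3 = 3*L*(2 + k/L))
2443 + y(23, 48) = 2443 + (3*23 + 6*48) = 2443 + (69 + 288) = 2443 + 357 = 2800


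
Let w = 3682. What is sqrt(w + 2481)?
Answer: sqrt(6163) ≈ 78.505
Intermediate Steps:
sqrt(w + 2481) = sqrt(3682 + 2481) = sqrt(6163)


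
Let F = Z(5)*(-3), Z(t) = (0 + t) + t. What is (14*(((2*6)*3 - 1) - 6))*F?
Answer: -12180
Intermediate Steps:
Z(t) = 2*t (Z(t) = t + t = 2*t)
F = -30 (F = (2*5)*(-3) = 10*(-3) = -30)
(14*(((2*6)*3 - 1) - 6))*F = (14*(((2*6)*3 - 1) - 6))*(-30) = (14*((12*3 - 1) - 6))*(-30) = (14*((36 - 1) - 6))*(-30) = (14*(35 - 6))*(-30) = (14*29)*(-30) = 406*(-30) = -12180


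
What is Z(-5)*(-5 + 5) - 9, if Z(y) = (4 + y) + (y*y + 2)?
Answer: -9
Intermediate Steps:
Z(y) = 6 + y + y**2 (Z(y) = (4 + y) + (y**2 + 2) = (4 + y) + (2 + y**2) = 6 + y + y**2)
Z(-5)*(-5 + 5) - 9 = (6 - 5 + (-5)**2)*(-5 + 5) - 9 = (6 - 5 + 25)*0 - 9 = 26*0 - 9 = 0 - 9 = -9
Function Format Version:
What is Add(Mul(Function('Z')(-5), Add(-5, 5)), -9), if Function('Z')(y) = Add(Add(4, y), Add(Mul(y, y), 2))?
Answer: -9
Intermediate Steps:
Function('Z')(y) = Add(6, y, Pow(y, 2)) (Function('Z')(y) = Add(Add(4, y), Add(Pow(y, 2), 2)) = Add(Add(4, y), Add(2, Pow(y, 2))) = Add(6, y, Pow(y, 2)))
Add(Mul(Function('Z')(-5), Add(-5, 5)), -9) = Add(Mul(Add(6, -5, Pow(-5, 2)), Add(-5, 5)), -9) = Add(Mul(Add(6, -5, 25), 0), -9) = Add(Mul(26, 0), -9) = Add(0, -9) = -9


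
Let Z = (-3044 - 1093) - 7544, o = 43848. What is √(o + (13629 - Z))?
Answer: √69158 ≈ 262.98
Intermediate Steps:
Z = -11681 (Z = -4137 - 7544 = -11681)
√(o + (13629 - Z)) = √(43848 + (13629 - 1*(-11681))) = √(43848 + (13629 + 11681)) = √(43848 + 25310) = √69158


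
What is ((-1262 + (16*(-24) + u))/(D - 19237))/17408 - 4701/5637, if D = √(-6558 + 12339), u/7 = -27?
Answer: -10094456162307663/12104408270729216 + 1835*√5781/6441941602304 ≈ -0.83395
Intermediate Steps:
u = -189 (u = 7*(-27) = -189)
D = √5781 ≈ 76.033
((-1262 + (16*(-24) + u))/(D - 19237))/17408 - 4701/5637 = ((-1262 + (16*(-24) - 189))/(√5781 - 19237))/17408 - 4701/5637 = ((-1262 + (-384 - 189))/(-19237 + √5781))*(1/17408) - 4701*1/5637 = ((-1262 - 573)/(-19237 + √5781))*(1/17408) - 1567/1879 = -1835/(-19237 + √5781)*(1/17408) - 1567/1879 = -1835/(17408*(-19237 + √5781)) - 1567/1879 = -1567/1879 - 1835/(17408*(-19237 + √5781))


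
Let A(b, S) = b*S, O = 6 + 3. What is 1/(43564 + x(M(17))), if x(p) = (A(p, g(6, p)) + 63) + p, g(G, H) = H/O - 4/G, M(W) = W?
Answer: 9/392983 ≈ 2.2902e-5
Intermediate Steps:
O = 9
g(G, H) = -4/G + H/9 (g(G, H) = H/9 - 4/G = -4/G + H/9)
A(b, S) = S*b
x(p) = 63 + p + p*(-2/3 + p/9) (x(p) = ((-4/6 + p/9)*p + 63) + p = ((-4*1/6 + p/9)*p + 63) + p = ((-2/3 + p/9)*p + 63) + p = (p*(-2/3 + p/9) + 63) + p = (63 + p*(-2/3 + p/9)) + p = 63 + p + p*(-2/3 + p/9))
1/(43564 + x(M(17))) = 1/(43564 + (63 + (1/3)*17 + (1/9)*17**2)) = 1/(43564 + (63 + 17/3 + (1/9)*289)) = 1/(43564 + (63 + 17/3 + 289/9)) = 1/(43564 + 907/9) = 1/(392983/9) = 9/392983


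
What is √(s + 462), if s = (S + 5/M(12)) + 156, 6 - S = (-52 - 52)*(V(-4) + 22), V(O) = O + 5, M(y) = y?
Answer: √108591/6 ≈ 54.922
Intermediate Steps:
V(O) = 5 + O
S = 2398 (S = 6 - (-52 - 52)*((5 - 4) + 22) = 6 - (-104)*(1 + 22) = 6 - (-104)*23 = 6 - 1*(-2392) = 6 + 2392 = 2398)
s = 30653/12 (s = (2398 + 5/12) + 156 = 28781/12 + 156 = 30653/12 ≈ 2554.4)
√(s + 462) = √(30653/12 + 462) = √(36197/12) = √108591/6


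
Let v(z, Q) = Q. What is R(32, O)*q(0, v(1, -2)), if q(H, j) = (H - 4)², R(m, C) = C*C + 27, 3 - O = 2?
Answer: 448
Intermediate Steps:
O = 1 (O = 3 - 1*2 = 3 - 2 = 1)
R(m, C) = 27 + C² (R(m, C) = C² + 27 = 27 + C²)
q(H, j) = (-4 + H)²
R(32, O)*q(0, v(1, -2)) = (27 + 1²)*(-4 + 0)² = (27 + 1)*(-4)² = 28*16 = 448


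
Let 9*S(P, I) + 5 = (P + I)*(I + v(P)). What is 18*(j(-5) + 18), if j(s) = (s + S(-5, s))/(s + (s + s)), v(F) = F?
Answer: 952/3 ≈ 317.33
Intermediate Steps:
S(P, I) = -5/9 + (I + P)²/9 (S(P, I) = -5/9 + ((P + I)*(I + P))/9 = -5/9 + ((I + P)*(I + P))/9 = -5/9 + (I + P)²/9)
j(s) = (20/9 - s/9 + s²/9)/(3*s) (j(s) = (s + (-5/9 + s²/9 + (⅑)*(-5)² + (2/9)*s*(-5)))/(s + (s + s)) = (s + (-5/9 + s²/9 + (⅑)*25 - 10*s/9))/(s + 2*s) = (s + (-5/9 + s²/9 + 25/9 - 10*s/9))/((3*s)) = (s + (20/9 - 10*s/9 + s²/9))*(1/(3*s)) = (20/9 - s/9 + s²/9)*(1/(3*s)) = (20/9 - s/9 + s²/9)/(3*s))
18*(j(-5) + 18) = 18*((1/27)*(20 + (-5)² - 1*(-5))/(-5) + 18) = 18*((1/27)*(-⅕)*(20 + 25 + 5) + 18) = 18*((1/27)*(-⅕)*50 + 18) = 18*(-10/27 + 18) = 18*(476/27) = 952/3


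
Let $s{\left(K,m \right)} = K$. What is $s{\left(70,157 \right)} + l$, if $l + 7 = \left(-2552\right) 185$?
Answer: $-472057$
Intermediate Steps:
$l = -472127$ ($l = -7 - 472120 = -472127$)
$s{\left(70,157 \right)} + l = 70 - 472127 = -472057$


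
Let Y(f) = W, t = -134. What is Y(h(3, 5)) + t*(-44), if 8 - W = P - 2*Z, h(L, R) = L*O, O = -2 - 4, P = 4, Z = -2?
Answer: 5896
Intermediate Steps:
O = -6
h(L, R) = -6*L (h(L, R) = L*(-6) = -6*L)
W = 0 (W = 8 - (4 - 2*(-2)) = 8 - (4 + 4) = 8 - 1*8 = 8 - 8 = 0)
Y(f) = 0
Y(h(3, 5)) + t*(-44) = 0 - 134*(-44) = 0 + 5896 = 5896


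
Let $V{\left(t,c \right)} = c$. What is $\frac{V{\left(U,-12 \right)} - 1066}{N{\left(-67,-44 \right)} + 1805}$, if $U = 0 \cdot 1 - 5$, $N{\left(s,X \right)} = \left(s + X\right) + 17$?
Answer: $- \frac{1078}{1711} \approx -0.63004$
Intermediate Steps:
$N{\left(s,X \right)} = 17 + X + s$ ($N{\left(s,X \right)} = \left(X + s\right) + 17 = 17 + X + s$)
$U = -5$ ($U = 0 - 5 = -5$)
$\frac{V{\left(U,-12 \right)} - 1066}{N{\left(-67,-44 \right)} + 1805} = \frac{-12 - 1066}{\left(17 - 44 - 67\right) + 1805} = - \frac{1078}{-94 + 1805} = - \frac{1078}{1711}$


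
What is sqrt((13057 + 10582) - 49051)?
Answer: 2*I*sqrt(6353) ≈ 159.41*I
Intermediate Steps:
sqrt((13057 + 10582) - 49051) = sqrt(23639 - 49051) = sqrt(-25412) = 2*I*sqrt(6353)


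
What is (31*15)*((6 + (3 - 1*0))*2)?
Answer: 8370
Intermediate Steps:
(31*15)*((6 + (3 - 1*0))*2) = 465*((6 + (3 + 0))*2) = 465*((6 + 3)*2) = 465*(9*2) = 465*18 = 8370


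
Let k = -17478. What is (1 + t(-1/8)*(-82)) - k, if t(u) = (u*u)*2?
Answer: 279623/16 ≈ 17476.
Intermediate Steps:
t(u) = 2*u² (t(u) = u²*2 = 2*u²)
(1 + t(-1/8)*(-82)) - k = (1 + (2*(-1/8)²)*(-82)) - 1*(-17478) = (1 + (2*(-1*⅛)²)*(-82)) + 17478 = (1 + (2*(-⅛)²)*(-82)) + 17478 = (1 + (2*(1/64))*(-82)) + 17478 = (1 + (1/32)*(-82)) + 17478 = (1 - 41/16) + 17478 = -25/16 + 17478 = 279623/16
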